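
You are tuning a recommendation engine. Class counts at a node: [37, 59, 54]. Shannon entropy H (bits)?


Probabilities: [37/150, 59/150, 54/150] ≈ [0.2467, 0.3933, 0.36]
H = -((37/150)·log₂(37/150) + (59/150)·log₂(59/150) + (54/150)·log₂(54/150))
  = 1.5582 bits

1.5582 bits


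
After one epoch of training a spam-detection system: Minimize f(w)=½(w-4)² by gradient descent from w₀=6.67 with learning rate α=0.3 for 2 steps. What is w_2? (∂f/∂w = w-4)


step 1: grad = 6.67-4 = 2.67; w = 6.67 - 0.3·(2.67) = 5.869
step 2: grad = 5.869-4 = 1.869; w = 5.869 - 0.3·(1.869) = 5.3083

5.3083


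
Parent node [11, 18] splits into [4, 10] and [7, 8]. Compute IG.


Parent = [11, 18], H_parent = 0.9576
H_left = 0.8631 (n=14), H_right = 0.9968 (n=15)
H_children = (14/29)·0.8631 + (15/29)·0.9968 = 0.9323
IG = 0.9576 - 0.9323 = 0.0253

0.0253


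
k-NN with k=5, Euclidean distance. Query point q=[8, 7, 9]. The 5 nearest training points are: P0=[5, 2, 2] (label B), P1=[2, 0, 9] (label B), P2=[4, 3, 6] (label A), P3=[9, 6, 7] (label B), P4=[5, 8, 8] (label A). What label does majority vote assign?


d(q,P0) = 9.1104  (label B)
d(q,P1) = 9.2195  (label B)
d(q,P2) = 6.4031  (label A)
d(q,P3) = 2.4495  (label B)
d(q,P4) = 3.3166  (label A)
Votes: A=2, B=3
Majority → B

B


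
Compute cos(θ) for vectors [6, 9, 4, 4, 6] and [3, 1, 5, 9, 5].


A·B = 6·3 + 9·1 + 4·5 + 4·9 + 6·5 = 113
‖A‖ = √185 = 13.6015, ‖B‖ = √141 = 11.8743
cos = 113/(√185·√141) = 113/√26085 = 0.6997

0.6997


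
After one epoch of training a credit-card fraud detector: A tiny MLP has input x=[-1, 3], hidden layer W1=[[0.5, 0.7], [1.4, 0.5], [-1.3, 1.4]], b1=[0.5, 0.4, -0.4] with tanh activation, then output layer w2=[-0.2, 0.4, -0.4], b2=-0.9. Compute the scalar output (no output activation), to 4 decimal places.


z1[0] = (0.5)·(-1) + (0.7)·(3) + 0.5 = 2.1
z1[1] = (1.4)·(-1) + (0.5)·(3) + 0.4 = 0.5
z1[2] = (-1.3)·(-1) + (1.4)·(3) - 0.4 = 5.1
h = tanh(z1) = [0.9705, 0.4621, 0.9999]
output = (-0.2)·(0.9705) + (0.4)·(0.4621) + (-0.4)·(0.9999) - 0.9 = -1.3092

-1.3092


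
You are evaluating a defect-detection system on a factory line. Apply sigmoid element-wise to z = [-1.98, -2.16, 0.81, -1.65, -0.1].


σ(-1.98) = 1/(1+e^1.98) = 0.1213
σ(-2.16) = 1/(1+e^2.16) = 0.1034
σ(0.81) = 1/(1+e^-0.81) = 0.6921
σ(-1.65) = 1/(1+e^1.65) = 0.1611
σ(-0.1) = 1/(1+e^0.1) = 0.475
result = [0.1213, 0.1034, 0.6921, 0.1611, 0.475]

[0.1213, 0.1034, 0.6921, 0.1611, 0.475]


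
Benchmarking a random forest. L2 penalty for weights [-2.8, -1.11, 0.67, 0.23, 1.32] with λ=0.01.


‖w‖₂² = (-2.8)² + (-1.11)² + (0.67)² + (0.23)² + (1.32)²
     = 7.84 + 1.2321 + 0.4489 + 0.0529 + 1.7424
     = 11.3163
λ·‖w‖₂² = 0.01·11.3163 = 0.113163

0.113163


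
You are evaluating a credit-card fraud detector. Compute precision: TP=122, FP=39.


Precision = TP/(TP+FP)
= 122/(122+39)
= 122/161 = 75.78%

75.78%


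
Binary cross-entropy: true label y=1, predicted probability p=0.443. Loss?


BCE = -[y·ln(p) + (1-y)·ln(1-p)]
= -1·ln(0.443) - 0
= -ln(0.443) = 0.8142

0.8142


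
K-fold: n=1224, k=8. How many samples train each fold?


Fold size = 1224/8 = 153
Training per fold = 1224 - 153 = 1071

1071


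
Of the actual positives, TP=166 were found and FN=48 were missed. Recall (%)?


Recall = TP/(TP+FN)
= 166/(166+48)
= 166/214 = 77.57%

77.57%


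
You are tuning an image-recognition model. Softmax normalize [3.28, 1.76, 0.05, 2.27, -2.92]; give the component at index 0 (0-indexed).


Exponentials: e^3.28=26.5758, e^1.76=5.8124, e^0.05=1.0513, e^2.27=9.6794, e^-2.92=0.0539
Sum = 43.1728
Softmax = [0.6156, 0.1346, 0.0244, 0.2242, 0.0012]
p[0] = 26.5758/43.1728 = 0.6156

0.6156


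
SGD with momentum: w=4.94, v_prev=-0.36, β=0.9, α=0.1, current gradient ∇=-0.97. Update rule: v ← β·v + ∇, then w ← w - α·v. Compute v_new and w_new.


v_new = 0.9·-0.36 - 0.97 = -0.324 - 0.97 = -1.294
w_new = 4.94 - 0.1·-1.294 = 4.94 + 0.1294 = 5.0694

v_new=-1.294, w_new=5.0694


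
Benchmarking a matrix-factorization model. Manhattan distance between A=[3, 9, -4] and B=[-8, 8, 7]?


d = |3+ 8| + |9-8| + |-4-7|
  = 11 + 1 + 11
  = 23

23


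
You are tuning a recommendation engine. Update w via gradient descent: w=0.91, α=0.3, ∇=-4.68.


w_new = w - α·∇
= 0.91 - 0.3·-4.68
= 0.91 + 1.404
= 2.314

2.314


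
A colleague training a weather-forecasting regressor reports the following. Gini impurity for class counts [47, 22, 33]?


Probabilities: [47/102, 22/102, 33/102] ≈ [0.4608, 0.2157, 0.3235]
Σpᵢ² = (2209 + 484 + 1089)/102² = 3782/10404
Gini = 1 - Σpᵢ² = 1 - 3782/10404 = 0.6365

0.6365


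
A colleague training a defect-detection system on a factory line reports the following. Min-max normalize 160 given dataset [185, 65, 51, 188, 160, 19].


min=19, max=188
(160-19)/(188-19) = 141/169 = 0.8343

0.8343


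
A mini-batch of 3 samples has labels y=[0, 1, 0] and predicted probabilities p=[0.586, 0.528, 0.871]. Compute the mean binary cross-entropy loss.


L[0] = -ln(1-0.586) = -ln(0.414) = 0.8819
L[1] = -ln(0.528) = 0.6387
L[2] = -ln(1-0.871) = -ln(0.129) = 2.0479
mean = (0.8819 + 0.6387 + 2.0479)/3 = 1.1895

1.1895


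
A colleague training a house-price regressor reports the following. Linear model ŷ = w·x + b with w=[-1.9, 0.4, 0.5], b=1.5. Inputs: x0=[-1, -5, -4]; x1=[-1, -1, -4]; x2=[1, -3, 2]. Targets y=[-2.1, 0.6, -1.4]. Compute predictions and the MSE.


ŷ0 = (-1.9)·(-1) + (0.4)·(-5) + (0.5)·(-4) + 1.5 = -0.6
ŷ1 = (-1.9)·(-1) + (0.4)·(-1) + (0.5)·(-4) + 1.5 = 1.0
ŷ2 = (-1.9)·(1) + (0.4)·(-3) + (0.5)·(2) + 1.5 = -0.6
errors² = [2.25, 0.16, 0.64]
MSE = 3.0500/3 = 1.0167

1.0167


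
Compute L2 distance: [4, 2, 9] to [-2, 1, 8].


d = √((4+ 2)² + (2-1)² + (9-8)²)
  = √(36 + 1 + 1)
  = √38 = 6.1644

6.1644


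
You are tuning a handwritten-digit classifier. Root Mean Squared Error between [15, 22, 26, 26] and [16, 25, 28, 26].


MSE = 14/4 = 3.5
RMSE = √(14/4) = 1.8708

1.8708


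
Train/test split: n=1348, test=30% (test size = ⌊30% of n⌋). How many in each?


Test = ⌊1348·30/100⌋ = 404
Train = 1348 - 404 = 944

Train: 944, Test: 404


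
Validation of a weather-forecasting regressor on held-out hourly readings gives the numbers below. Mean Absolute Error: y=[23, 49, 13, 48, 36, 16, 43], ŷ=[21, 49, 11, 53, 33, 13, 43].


Absolute errors: |23-21|=2, |49-49|=0, |13-11|=2, |48-53|=5, |36-33|=3, |16-13|=3, |43-43|=0
Sum = 15
MAE = 15/7 = 15/7

15/7


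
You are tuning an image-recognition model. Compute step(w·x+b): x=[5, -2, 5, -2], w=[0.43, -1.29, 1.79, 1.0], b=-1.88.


z = (5)·(0.43) + (-2)·(-1.29) + (5)·(1.79) + (-2)·(1.0) - 1.88
  = 9.8
step(z) = 1 (z≥0)

1


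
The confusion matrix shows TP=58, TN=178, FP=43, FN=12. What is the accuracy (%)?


Accuracy = (TP+TN)/(TP+TN+FP+FN)
= (58+178)/(291)
= 236/291 = 81.1%

81.1%


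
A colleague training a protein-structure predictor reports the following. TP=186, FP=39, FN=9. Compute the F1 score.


Precision = 186/225 = 0.8267
Recall = 186/195 = 0.9538
F1 = 2·P·R/(P+R) = 2·TP/(2·TP+FP+FN) = 372/(372+39+9) = 372/420 = 0.8857

0.8857


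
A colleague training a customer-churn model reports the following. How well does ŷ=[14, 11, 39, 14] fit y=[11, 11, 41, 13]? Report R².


ȳ = 19
SS_res = Σ(y-ŷ)² = 14
SS_tot = Σ(y-ȳ)² = 648
R² = 1 - SS_res/SS_tot = 1 - 0.0216 = 0.9784

0.9784


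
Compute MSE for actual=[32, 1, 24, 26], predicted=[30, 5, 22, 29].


Squared errors: (32-30)²=4, (1-5)²=16, (24-22)²=4, (26-29)²=9
Sum = 33
MSE = 33/4 = 33/4

33/4


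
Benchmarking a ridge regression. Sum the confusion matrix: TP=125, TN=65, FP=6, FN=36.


Total = TP + TN + FP + FN
= 125 + 65 + 6 + 36
= 232
(Predicted positive: 131, predicted negative: 101)

232


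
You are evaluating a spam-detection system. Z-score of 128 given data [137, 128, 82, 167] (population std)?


μ = 128.5, σ = 30.4836
z = (128 - 128.5)/30.4836 = -0.0164

-0.0164


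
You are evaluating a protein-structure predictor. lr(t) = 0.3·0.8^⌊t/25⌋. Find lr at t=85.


n_drops = ⌊85/25⌋ = 3
lr = 0.3·0.8^3 = 0.3·0.512 = 0.1536

0.1536


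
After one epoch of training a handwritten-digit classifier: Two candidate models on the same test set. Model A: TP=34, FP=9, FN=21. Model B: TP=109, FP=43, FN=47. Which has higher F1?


Model A: P=34/43=0.7907, R=34/55=0.6182, F1=2PR/(P+R)=2TP/(2TP+FP+FN)=68/98=0.6939
Model B: P=109/152=0.7171, R=109/156=0.6987, F1=2PR/(P+R)=2TP/(2TP+FP+FN)=218/308=0.7078
0.6939 < 0.7078 → Model B

Model B


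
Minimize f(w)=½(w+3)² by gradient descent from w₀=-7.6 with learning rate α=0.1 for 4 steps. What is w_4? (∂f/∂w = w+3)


step 1: grad = -7.6+3 = -4.6; w = -7.6 - 0.1·(-4.6) = -7.14
step 2: grad = -7.14+3 = -4.14; w = -7.14 - 0.1·(-4.14) = -6.726
step 3: grad = -6.726+3 = -3.726; w = -6.726 - 0.1·(-3.726) = -6.3534
step 4: grad = -6.3534+3 = -3.3534; w = -6.3534 - 0.1·(-3.3534) = -6.01806

-6.01806


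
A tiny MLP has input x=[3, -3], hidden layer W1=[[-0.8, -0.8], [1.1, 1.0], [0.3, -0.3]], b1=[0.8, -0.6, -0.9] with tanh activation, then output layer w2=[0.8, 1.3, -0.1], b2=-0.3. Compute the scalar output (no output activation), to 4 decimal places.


z1[0] = (-0.8)·(3) + (-0.8)·(-3) + 0.8 = 0.8
z1[1] = (1.1)·(3) + (1.0)·(-3) - 0.6 = -0.3
z1[2] = (0.3)·(3) + (-0.3)·(-3) - 0.9 = 0.9
h = tanh(z1) = [0.664, -0.2913, 0.7163]
output = (0.8)·(0.664) + (1.3)·(-0.2913) + (-0.1)·(0.7163) - 0.3 = -0.2191

-0.2191


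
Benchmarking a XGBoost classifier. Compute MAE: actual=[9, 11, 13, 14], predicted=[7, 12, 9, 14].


Absolute errors: |9-7|=2, |11-12|=1, |13-9|=4, |14-14|=0
Sum = 7
MAE = 7/4 = 7/4

7/4


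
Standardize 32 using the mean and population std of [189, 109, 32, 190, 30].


μ = 110, σ = 70.8886
z = (32 - 110)/70.8886 = -1.1003

-1.1003


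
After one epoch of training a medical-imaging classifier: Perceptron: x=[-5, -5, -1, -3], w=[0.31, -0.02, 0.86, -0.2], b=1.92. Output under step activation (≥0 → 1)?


z = (-5)·(0.31) + (-5)·(-0.02) + (-1)·(0.86) + (-3)·(-0.2) + 1.92
  = 0.21
step(z) = 1 (z≥0)

1


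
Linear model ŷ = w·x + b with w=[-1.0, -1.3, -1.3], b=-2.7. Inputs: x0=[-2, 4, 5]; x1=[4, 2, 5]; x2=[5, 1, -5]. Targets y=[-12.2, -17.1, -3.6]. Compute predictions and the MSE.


ŷ0 = (-1.0)·(-2) + (-1.3)·(4) + (-1.3)·(5) - 2.7 = -12.4
ŷ1 = (-1.0)·(4) + (-1.3)·(2) + (-1.3)·(5) - 2.7 = -15.8
ŷ2 = (-1.0)·(5) + (-1.3)·(1) + (-1.3)·(-5) - 2.7 = -2.5
errors² = [0.04, 1.69, 1.21]
MSE = 2.9400/3 = 0.98

0.98


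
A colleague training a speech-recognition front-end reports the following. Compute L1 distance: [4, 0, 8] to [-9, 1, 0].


d = |4+ 9| + |0-1| + |8-0|
  = 13 + 1 + 8
  = 22

22


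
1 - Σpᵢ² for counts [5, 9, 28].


Probabilities: [5/42, 9/42, 28/42] ≈ [0.119, 0.2143, 0.6667]
Σpᵢ² = (25 + 81 + 784)/42² = 890/1764
Gini = 1 - Σpᵢ² = 1 - 890/1764 = 0.4955

0.4955


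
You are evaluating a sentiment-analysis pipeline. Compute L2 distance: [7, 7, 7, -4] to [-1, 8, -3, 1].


d = √((7+ 1)² + (7-8)² + (7+ 3)² + (-4-1)²)
  = √(64 + 1 + 100 + 25)
  = √190 = 13.784

13.784


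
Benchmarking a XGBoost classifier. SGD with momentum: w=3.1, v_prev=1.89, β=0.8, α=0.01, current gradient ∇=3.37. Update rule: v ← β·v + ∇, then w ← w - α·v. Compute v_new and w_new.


v_new = 0.8·1.89 + 3.37 = 1.512 + 3.37 = 4.882
w_new = 3.1 - 0.01·4.882 = 3.1 - 0.04882 = 3.05118

v_new=4.882, w_new=3.05118


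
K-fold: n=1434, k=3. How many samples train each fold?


Fold size = 1434/3 = 478
Training per fold = 1434 - 478 = 956

956


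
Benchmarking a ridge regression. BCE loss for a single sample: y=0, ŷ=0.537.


BCE = -[y·ln(p) + (1-y)·ln(1-p)]
= -0 - 1·ln(1-0.537)
= -ln(0.463) = 0.77

0.77


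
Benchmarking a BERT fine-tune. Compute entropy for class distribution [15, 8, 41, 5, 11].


Probabilities: [15/80, 8/80, 41/80, 5/80, 11/80] ≈ [0.1875, 0.1, 0.5125, 0.0625, 0.1375]
H = -((15/80)·log₂(15/80) + (8/80)·log₂(8/80) + (41/80)·log₂(41/80) + (5/80)·log₂(5/80) + (11/80)·log₂(11/80))
  = 1.9228 bits

1.9228 bits


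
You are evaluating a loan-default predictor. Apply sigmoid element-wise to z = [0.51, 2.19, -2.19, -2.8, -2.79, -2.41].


σ(0.51) = 1/(1+e^-0.51) = 0.6248
σ(2.19) = 1/(1+e^-2.19) = 0.8993
σ(-2.19) = 1/(1+e^2.19) = 0.1007
σ(-2.8) = 1/(1+e^2.8) = 0.0573
σ(-2.79) = 1/(1+e^2.79) = 0.0579
σ(-2.41) = 1/(1+e^2.41) = 0.0824
result = [0.6248, 0.8993, 0.1007, 0.0573, 0.0579, 0.0824]

[0.6248, 0.8993, 0.1007, 0.0573, 0.0579, 0.0824]


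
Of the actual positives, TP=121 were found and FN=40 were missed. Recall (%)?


Recall = TP/(TP+FN)
= 121/(121+40)
= 121/161 = 75.16%

75.16%


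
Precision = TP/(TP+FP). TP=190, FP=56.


Precision = TP/(TP+FP)
= 190/(190+56)
= 190/246 = 77.24%

77.24%


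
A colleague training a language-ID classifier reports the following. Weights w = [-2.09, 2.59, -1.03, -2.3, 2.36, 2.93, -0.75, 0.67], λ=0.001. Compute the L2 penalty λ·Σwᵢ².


‖w‖₂² = (-2.09)² + (2.59)² + (-1.03)² + (-2.3)² + (2.36)² + (2.93)² + (-0.75)² + (0.67)²
     = 4.3681 + 6.7081 + 1.0609 + 5.29 + 5.5696 + 8.5849 + 0.5625 + 0.4489
     = 32.593
λ·‖w‖₂² = 0.001·32.593 = 0.032593

0.032593


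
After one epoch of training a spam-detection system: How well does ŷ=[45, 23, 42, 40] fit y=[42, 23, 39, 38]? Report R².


ȳ = 35.5
SS_res = Σ(y-ŷ)² = 22
SS_tot = Σ(y-ȳ)² = 217
R² = 1 - SS_res/SS_tot = 1 - 0.1014 = 0.8986

0.8986


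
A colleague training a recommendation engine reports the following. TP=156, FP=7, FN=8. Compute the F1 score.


Precision = 156/163 = 0.9571
Recall = 156/164 = 0.9512
F1 = 2·P·R/(P+R) = 2·TP/(2·TP+FP+FN) = 312/(312+7+8) = 312/327 = 0.9541

0.9541


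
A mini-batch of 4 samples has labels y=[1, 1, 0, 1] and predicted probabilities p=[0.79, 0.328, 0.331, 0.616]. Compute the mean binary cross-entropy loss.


L[0] = -ln(0.79) = 0.2357
L[1] = -ln(0.328) = 1.1147
L[2] = -ln(1-0.331) = -ln(0.669) = 0.402
L[3] = -ln(0.616) = 0.4845
mean = (0.2357 + 1.1147 + 0.402 + 0.4845)/4 = 0.5592

0.5592


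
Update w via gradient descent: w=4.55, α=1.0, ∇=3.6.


w_new = w - α·∇
= 4.55 - 1.0·3.6
= 4.55 - 3.6
= 0.95

0.95


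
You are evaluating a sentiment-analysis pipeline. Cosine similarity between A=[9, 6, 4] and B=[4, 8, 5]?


A·B = 9·4 + 6·8 + 4·5 = 104
‖A‖ = √133 = 11.5326, ‖B‖ = √105 = 10.247
cos = 104/(√133·√105) = 104/√13965 = 0.8801

0.8801


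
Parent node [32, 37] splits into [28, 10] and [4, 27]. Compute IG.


Parent = [32, 37], H_parent = 0.9962
H_left = 0.8315 (n=38), H_right = 0.5548 (n=31)
H_children = (38/69)·0.8315 + (31/69)·0.5548 = 0.7072
IG = 0.9962 - 0.7072 = 0.289

0.289


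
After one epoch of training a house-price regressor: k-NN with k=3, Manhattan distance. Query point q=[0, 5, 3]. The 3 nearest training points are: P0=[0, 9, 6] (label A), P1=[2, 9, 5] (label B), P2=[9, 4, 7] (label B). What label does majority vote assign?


d(q,P0) = 7  (label A)
d(q,P1) = 8  (label B)
d(q,P2) = 14  (label B)
Votes: A=1, B=2
Majority → B

B


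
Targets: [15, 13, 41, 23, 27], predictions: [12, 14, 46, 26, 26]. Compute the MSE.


Squared errors: (15-12)²=9, (13-14)²=1, (41-46)²=25, (23-26)²=9, (27-26)²=1
Sum = 45
MSE = 45/5 = 9

9


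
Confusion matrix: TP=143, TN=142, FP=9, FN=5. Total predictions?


Total = TP + TN + FP + FN
= 143 + 142 + 9 + 5
= 299
(Predicted positive: 152, predicted negative: 147)

299


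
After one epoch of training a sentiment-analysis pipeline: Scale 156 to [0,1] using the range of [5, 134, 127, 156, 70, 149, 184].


min=5, max=184
(156-5)/(184-5) = 151/179 = 0.8436

0.8436


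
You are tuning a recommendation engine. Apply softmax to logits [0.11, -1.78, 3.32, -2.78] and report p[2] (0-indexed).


Exponentials: e^0.11=1.1163, e^-1.78=0.1686, e^3.32=27.6604, e^-2.78=0.062
Sum = 29.0073
Softmax = [0.0385, 0.0058, 0.9536, 0.0021]
p[2] = 27.6604/29.0073 = 0.9536

0.9536


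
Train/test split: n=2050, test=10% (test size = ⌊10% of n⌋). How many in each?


Test = ⌊2050·10/100⌋ = 205
Train = 2050 - 205 = 1845

Train: 1845, Test: 205


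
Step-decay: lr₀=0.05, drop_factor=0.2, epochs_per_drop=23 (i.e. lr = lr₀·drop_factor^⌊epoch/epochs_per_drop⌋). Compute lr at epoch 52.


n_drops = ⌊52/23⌋ = 2
lr = 0.05·0.2^2 = 0.05·0.04 = 0.002

0.002


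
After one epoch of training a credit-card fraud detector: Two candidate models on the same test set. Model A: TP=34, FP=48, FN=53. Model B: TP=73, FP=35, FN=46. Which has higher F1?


Model A: P=34/82=0.4146, R=34/87=0.3908, F1=2PR/(P+R)=2TP/(2TP+FP+FN)=68/169=0.4024
Model B: P=73/108=0.6759, R=73/119=0.6134, F1=2PR/(P+R)=2TP/(2TP+FP+FN)=146/227=0.6432
0.4024 < 0.6432 → Model B

Model B


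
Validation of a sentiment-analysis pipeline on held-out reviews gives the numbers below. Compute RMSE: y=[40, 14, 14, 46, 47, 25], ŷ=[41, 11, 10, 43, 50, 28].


MSE = 53/6 = 8.8333
RMSE = √(53/6) = 2.9721

2.9721


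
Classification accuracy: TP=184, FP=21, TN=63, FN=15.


Accuracy = (TP+TN)/(TP+TN+FP+FN)
= (184+63)/(283)
= 247/283 = 87.28%

87.28%


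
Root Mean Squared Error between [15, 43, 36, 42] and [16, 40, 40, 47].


MSE = 51/4 = 12.75
RMSE = √(51/4) = 3.5707

3.5707


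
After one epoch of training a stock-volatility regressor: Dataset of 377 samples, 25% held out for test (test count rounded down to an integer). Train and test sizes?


Test = ⌊377·25/100⌋ = 94
Train = 377 - 94 = 283

Train: 283, Test: 94


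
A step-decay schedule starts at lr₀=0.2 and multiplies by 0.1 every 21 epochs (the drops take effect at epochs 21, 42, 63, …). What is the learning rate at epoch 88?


n_drops = ⌊88/21⌋ = 4
lr = 0.2·0.1^4 = 0.2·0.0001 = 0.00002

0.00002


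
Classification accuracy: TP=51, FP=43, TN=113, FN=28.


Accuracy = (TP+TN)/(TP+TN+FP+FN)
= (51+113)/(235)
= 164/235 = 69.79%

69.79%


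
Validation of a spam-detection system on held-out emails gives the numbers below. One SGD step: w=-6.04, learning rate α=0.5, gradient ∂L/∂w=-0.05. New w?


w_new = w - α·∇
= -6.04 - 0.5·-0.05
= -6.04 + 0.025
= -6.015

-6.015


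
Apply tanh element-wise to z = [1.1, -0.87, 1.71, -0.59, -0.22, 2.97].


tanh(1.1) = 0.8005
tanh(-0.87) = -0.7014
tanh(1.71) = 0.9366
tanh(-0.59) = -0.5299
tanh(-0.22) = -0.2165
tanh(2.97) = 0.9947
result = [0.8005, -0.7014, 0.9366, -0.5299, -0.2165, 0.9947]

[0.8005, -0.7014, 0.9366, -0.5299, -0.2165, 0.9947]


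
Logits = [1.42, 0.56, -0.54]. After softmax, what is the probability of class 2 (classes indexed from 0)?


Exponentials: e^1.42=4.1371, e^0.56=1.7507, e^-0.54=0.5827
Sum = 6.4705
Softmax = [0.6394, 0.2706, 0.0901]
p[2] = 0.5827/6.4705 = 0.0901

0.0901


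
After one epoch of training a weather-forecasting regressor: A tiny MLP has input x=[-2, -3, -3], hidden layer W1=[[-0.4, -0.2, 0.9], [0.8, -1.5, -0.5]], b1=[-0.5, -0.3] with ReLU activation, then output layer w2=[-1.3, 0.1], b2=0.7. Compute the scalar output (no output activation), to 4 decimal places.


z1[0] = (-0.4)·(-2) + (-0.2)·(-3) + (0.9)·(-3) - 0.5 = -1.8
z1[1] = (0.8)·(-2) + (-1.5)·(-3) + (-0.5)·(-3) - 0.3 = 4.1
h = ReLU(z1) = [0.0, 4.1]
output = (-1.3)·(0.0) + (0.1)·(4.1) + 0.7 = 1.11

1.11


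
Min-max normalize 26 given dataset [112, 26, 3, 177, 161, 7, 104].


min=3, max=177
(26-3)/(177-3) = 23/174 = 0.1322

0.1322


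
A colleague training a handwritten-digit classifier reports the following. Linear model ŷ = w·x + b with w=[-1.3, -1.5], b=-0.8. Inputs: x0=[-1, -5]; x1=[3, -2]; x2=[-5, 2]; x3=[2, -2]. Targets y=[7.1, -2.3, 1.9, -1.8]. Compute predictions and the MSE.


ŷ0 = (-1.3)·(-1) + (-1.5)·(-5) - 0.8 = 8.0
ŷ1 = (-1.3)·(3) + (-1.5)·(-2) - 0.8 = -1.7
ŷ2 = (-1.3)·(-5) + (-1.5)·(2) - 0.8 = 2.7
ŷ3 = (-1.3)·(2) + (-1.5)·(-2) - 0.8 = -0.4
errors² = [0.81, 0.36, 0.64, 1.96]
MSE = 3.7700/4 = 0.9425

0.9425


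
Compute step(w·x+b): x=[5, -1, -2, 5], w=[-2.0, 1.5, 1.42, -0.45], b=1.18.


z = (5)·(-2.0) + (-1)·(1.5) + (-2)·(1.42) + (5)·(-0.45) + 1.18
  = -15.41
step(z) = 0 (z<0)

0


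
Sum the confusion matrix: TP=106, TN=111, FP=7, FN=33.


Total = TP + TN + FP + FN
= 106 + 111 + 7 + 33
= 257
(Predicted positive: 113, predicted negative: 144)

257


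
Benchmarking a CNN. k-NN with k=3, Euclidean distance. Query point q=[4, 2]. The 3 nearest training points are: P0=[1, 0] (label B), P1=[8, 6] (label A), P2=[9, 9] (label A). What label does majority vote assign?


d(q,P0) = 3.6056  (label B)
d(q,P1) = 5.6569  (label A)
d(q,P2) = 8.6023  (label A)
Votes: A=2, B=1
Majority → A

A


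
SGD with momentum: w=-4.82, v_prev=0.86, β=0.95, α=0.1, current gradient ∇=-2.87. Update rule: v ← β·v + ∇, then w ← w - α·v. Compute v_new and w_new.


v_new = 0.95·0.86 - 2.87 = 0.817 - 2.87 = -2.053
w_new = -4.82 - 0.1·-2.053 = -4.82 + 0.2053 = -4.6147

v_new=-2.053, w_new=-4.6147


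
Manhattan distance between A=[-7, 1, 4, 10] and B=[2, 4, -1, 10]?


d = |-7-2| + |1-4| + |4+ 1| + |10-10|
  = 9 + 3 + 5 + 0
  = 17

17


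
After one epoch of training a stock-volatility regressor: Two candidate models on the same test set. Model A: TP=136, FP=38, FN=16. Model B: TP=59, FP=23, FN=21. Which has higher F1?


Model A: P=136/174=0.7816, R=136/152=0.8947, F1=2PR/(P+R)=2TP/(2TP+FP+FN)=272/326=0.8344
Model B: P=59/82=0.7195, R=59/80=0.7375, F1=2PR/(P+R)=2TP/(2TP+FP+FN)=118/162=0.7284
0.8344 > 0.7284 → Model A

Model A


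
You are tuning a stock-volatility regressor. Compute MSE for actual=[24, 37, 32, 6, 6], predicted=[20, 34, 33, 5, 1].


Squared errors: (24-20)²=16, (37-34)²=9, (32-33)²=1, (6-5)²=1, (6-1)²=25
Sum = 52
MSE = 52/5 = 52/5

52/5


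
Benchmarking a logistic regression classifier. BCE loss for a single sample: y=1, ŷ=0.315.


BCE = -[y·ln(p) + (1-y)·ln(1-p)]
= -1·ln(0.315) - 0
= -ln(0.315) = 1.1552

1.1552


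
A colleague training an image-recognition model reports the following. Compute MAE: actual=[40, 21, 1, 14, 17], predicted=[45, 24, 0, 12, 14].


Absolute errors: |40-45|=5, |21-24|=3, |1-0|=1, |14-12|=2, |17-14|=3
Sum = 14
MAE = 14/5 = 14/5

14/5


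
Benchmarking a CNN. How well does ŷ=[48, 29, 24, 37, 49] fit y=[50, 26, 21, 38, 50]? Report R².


ȳ = 37
SS_res = Σ(y-ŷ)² = 24
SS_tot = Σ(y-ȳ)² = 716
R² = 1 - SS_res/SS_tot = 1 - 0.0335 = 0.9665

0.9665


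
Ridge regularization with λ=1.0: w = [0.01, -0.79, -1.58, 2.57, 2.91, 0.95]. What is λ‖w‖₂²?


‖w‖₂² = (0.01)² + (-0.79)² + (-1.58)² + (2.57)² + (2.91)² + (0.95)²
     = 0.0001 + 0.6241 + 2.4964 + 6.6049 + 8.4681 + 0.9025
     = 19.0961
λ·‖w‖₂² = 1.0·19.0961 = 19.0961

19.0961


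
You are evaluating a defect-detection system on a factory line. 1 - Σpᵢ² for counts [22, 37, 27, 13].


Probabilities: [22/99, 37/99, 27/99, 13/99] ≈ [0.2222, 0.3737, 0.2727, 0.1313]
Σpᵢ² = (484 + 1369 + 729 + 169)/99² = 2751/9801
Gini = 1 - Σpᵢ² = 1 - 2751/9801 = 0.7193

0.7193


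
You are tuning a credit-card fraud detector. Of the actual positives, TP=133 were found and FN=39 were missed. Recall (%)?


Recall = TP/(TP+FN)
= 133/(133+39)
= 133/172 = 77.33%

77.33%


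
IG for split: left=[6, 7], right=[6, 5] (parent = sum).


Parent = [12, 12], H_parent = 1
H_left = 0.9957 (n=13), H_right = 0.994 (n=11)
H_children = (13/24)·0.9957 + (11/24)·0.994 = 0.9949
IG = 1 - 0.9949 = 0.0051

0.0051


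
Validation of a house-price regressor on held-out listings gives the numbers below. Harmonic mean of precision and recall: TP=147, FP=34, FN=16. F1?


Precision = 147/181 = 0.8122
Recall = 147/163 = 0.9018
F1 = 2·P·R/(P+R) = 2·TP/(2·TP+FP+FN) = 294/(294+34+16) = 294/344 = 0.8547

0.8547


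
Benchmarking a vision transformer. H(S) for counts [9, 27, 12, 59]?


Probabilities: [9/107, 27/107, 12/107, 59/107] ≈ [0.0841, 0.2523, 0.1121, 0.5514]
H = -((9/107)·log₂(9/107) + (27/107)·log₂(27/107) + (12/107)·log₂(12/107) + (59/107)·log₂(59/107))
  = 1.6293 bits

1.6293 bits


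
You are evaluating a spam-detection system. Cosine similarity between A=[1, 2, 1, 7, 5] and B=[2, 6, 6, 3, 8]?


A·B = 1·2 + 2·6 + 1·6 + 7·3 + 5·8 = 81
‖A‖ = √80 = 8.9443, ‖B‖ = √149 = 12.2066
cos = 81/(√80·√149) = 81/√11920 = 0.7419

0.7419


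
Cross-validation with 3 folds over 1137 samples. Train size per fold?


Fold size = 1137/3 = 379
Training per fold = 1137 - 379 = 758

758


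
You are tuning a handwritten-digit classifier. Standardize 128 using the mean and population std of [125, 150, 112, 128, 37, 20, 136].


μ = 101.1429, σ = 47.3722
z = (128 - 101.1429)/47.3722 = 0.5669

0.5669


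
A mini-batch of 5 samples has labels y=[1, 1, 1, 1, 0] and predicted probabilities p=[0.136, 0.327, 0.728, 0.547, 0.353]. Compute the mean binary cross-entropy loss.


L[0] = -ln(0.136) = 1.9951
L[1] = -ln(0.327) = 1.1178
L[2] = -ln(0.728) = 0.3175
L[3] = -ln(0.547) = 0.6033
L[4] = -ln(1-0.353) = -ln(0.647) = 0.4354
mean = (1.9951 + 1.1178 + 0.3175 + 0.6033 + 0.4354)/5 = 0.8938

0.8938


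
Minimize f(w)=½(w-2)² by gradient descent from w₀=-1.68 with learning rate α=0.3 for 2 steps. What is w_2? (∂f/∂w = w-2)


step 1: grad = -1.68-2 = -3.68; w = -1.68 - 0.3·(-3.68) = -0.576
step 2: grad = -0.576-2 = -2.576; w = -0.576 - 0.3·(-2.576) = 0.1968

0.1968


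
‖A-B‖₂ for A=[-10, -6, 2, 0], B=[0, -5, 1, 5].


d = √((-10-0)² + (-6+ 5)² + (2-1)² + (0-5)²)
  = √(100 + 1 + 1 + 25)
  = √127 = 11.2694

11.2694


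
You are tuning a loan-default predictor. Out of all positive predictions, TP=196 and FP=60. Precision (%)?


Precision = TP/(TP+FP)
= 196/(196+60)
= 196/256 = 76.56%

76.56%


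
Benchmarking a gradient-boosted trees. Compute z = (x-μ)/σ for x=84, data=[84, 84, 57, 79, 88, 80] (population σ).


μ = 78.6667, σ = 10.127
z = (84 - 78.6667)/10.127 = 0.5266

0.5266


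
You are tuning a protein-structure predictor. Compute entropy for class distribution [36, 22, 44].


Probabilities: [36/102, 22/102, 44/102] ≈ [0.3529, 0.2157, 0.4314]
H = -((36/102)·log₂(36/102) + (22/102)·log₂(22/102) + (44/102)·log₂(44/102))
  = 1.5309 bits

1.5309 bits


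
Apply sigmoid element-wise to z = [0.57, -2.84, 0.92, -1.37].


σ(0.57) = 1/(1+e^-0.57) = 0.6388
σ(-2.84) = 1/(1+e^2.84) = 0.0552
σ(0.92) = 1/(1+e^-0.92) = 0.715
σ(-1.37) = 1/(1+e^1.37) = 0.2026
result = [0.6388, 0.0552, 0.715, 0.2026]

[0.6388, 0.0552, 0.715, 0.2026]


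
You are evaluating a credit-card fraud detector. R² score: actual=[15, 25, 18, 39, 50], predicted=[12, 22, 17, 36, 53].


ȳ = 29.4
SS_res = Σ(y-ŷ)² = 37
SS_tot = Σ(y-ȳ)² = 873.2
R² = 1 - SS_res/SS_tot = 1 - 0.0424 = 0.9576

0.9576


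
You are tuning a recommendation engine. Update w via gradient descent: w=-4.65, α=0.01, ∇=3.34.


w_new = w - α·∇
= -4.65 - 0.01·3.34
= -4.65 - 0.0334
= -4.6834

-4.6834


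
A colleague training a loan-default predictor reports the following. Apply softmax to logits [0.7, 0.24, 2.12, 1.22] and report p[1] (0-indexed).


Exponentials: e^0.7=2.0138, e^0.24=1.2712, e^2.12=8.3311, e^1.22=3.3872
Sum = 15.0033
Softmax = [0.1342, 0.0847, 0.5553, 0.2258]
p[1] = 1.2712/15.0033 = 0.0847

0.0847


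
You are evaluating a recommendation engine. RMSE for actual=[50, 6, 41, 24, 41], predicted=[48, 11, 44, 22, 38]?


MSE = 51/5 = 10.2
RMSE = √(51/5) = 3.1937

3.1937


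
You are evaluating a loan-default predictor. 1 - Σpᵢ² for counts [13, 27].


Probabilities: [13/40, 27/40] ≈ [0.325, 0.675]
Σpᵢ² = (169 + 729)/40² = 898/1600
Gini = 1 - Σpᵢ² = 1 - 898/1600 = 0.4387

0.4387


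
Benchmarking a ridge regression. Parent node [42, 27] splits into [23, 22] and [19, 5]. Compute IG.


Parent = [42, 27], H_parent = 0.9656
H_left = 0.9996 (n=45), H_right = 0.7383 (n=24)
H_children = (45/69)·0.9996 + (24/69)·0.7383 = 0.9087
IG = 0.9656 - 0.9087 = 0.0569

0.0569


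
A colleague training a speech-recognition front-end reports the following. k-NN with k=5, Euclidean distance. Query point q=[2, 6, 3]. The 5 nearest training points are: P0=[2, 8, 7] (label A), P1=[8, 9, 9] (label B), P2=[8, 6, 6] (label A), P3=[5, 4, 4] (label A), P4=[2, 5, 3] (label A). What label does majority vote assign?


d(q,P0) = 4.4721  (label A)
d(q,P1) = 9.0  (label B)
d(q,P2) = 6.7082  (label A)
d(q,P3) = 3.7417  (label A)
d(q,P4) = 1.0  (label A)
Votes: A=4, B=1
Majority → A

A


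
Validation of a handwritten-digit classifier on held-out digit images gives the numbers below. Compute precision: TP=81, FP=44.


Precision = TP/(TP+FP)
= 81/(81+44)
= 81/125 = 64.8%

64.8%


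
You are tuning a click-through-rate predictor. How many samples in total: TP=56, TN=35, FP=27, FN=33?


Total = TP + TN + FP + FN
= 56 + 35 + 27 + 33
= 151
(Predicted positive: 83, predicted negative: 68)

151


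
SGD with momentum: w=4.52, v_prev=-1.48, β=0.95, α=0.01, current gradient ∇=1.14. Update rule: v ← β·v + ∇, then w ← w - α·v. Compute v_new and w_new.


v_new = 0.95·-1.48 + 1.14 = -1.406 + 1.14 = -0.266
w_new = 4.52 - 0.01·-0.266 = 4.52 + 0.00266 = 4.52266

v_new=-0.266, w_new=4.52266


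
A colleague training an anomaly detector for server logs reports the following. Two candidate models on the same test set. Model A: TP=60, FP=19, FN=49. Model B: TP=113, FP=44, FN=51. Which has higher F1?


Model A: P=60/79=0.7595, R=60/109=0.5505, F1=2PR/(P+R)=2TP/(2TP+FP+FN)=120/188=0.6383
Model B: P=113/157=0.7197, R=113/164=0.689, F1=2PR/(P+R)=2TP/(2TP+FP+FN)=226/321=0.704
0.6383 < 0.704 → Model B

Model B


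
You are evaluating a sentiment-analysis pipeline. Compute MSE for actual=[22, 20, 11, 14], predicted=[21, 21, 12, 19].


Squared errors: (22-21)²=1, (20-21)²=1, (11-12)²=1, (14-19)²=25
Sum = 28
MSE = 28/4 = 7

7


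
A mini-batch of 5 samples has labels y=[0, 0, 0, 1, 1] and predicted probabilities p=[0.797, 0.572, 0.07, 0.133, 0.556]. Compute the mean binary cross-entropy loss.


L[0] = -ln(1-0.797) = -ln(0.203) = 1.5945
L[1] = -ln(1-0.572) = -ln(0.428) = 0.8486
L[2] = -ln(1-0.07) = -ln(0.93) = 0.0726
L[3] = -ln(0.133) = 2.0174
L[4] = -ln(0.556) = 0.587
mean = (1.5945 + 0.8486 + 0.0726 + 2.0174 + 0.587)/5 = 1.024

1.024


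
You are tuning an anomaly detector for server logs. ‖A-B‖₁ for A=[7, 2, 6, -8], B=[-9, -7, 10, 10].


d = |7+ 9| + |2+ 7| + |6-10| + |-8-10|
  = 16 + 9 + 4 + 18
  = 47

47


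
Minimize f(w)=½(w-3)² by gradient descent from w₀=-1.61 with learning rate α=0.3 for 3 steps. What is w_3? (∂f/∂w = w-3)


step 1: grad = -1.61-3 = -4.61; w = -1.61 - 0.3·(-4.61) = -0.227
step 2: grad = -0.227-3 = -3.227; w = -0.227 - 0.3·(-3.227) = 0.7411
step 3: grad = 0.7411-3 = -2.2589; w = 0.7411 - 0.3·(-2.2589) = 1.41877

1.41877


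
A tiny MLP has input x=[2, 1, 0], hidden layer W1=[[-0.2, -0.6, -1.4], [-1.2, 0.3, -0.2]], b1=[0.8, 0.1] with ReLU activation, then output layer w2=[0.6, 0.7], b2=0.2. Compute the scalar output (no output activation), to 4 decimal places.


z1[0] = (-0.2)·(2) + (-0.6)·(1) + (-1.4)·(0) + 0.8 = -0.2
z1[1] = (-1.2)·(2) + (0.3)·(1) + (-0.2)·(0) + 0.1 = -2.0
h = ReLU(z1) = [0.0, 0.0]
output = (0.6)·(0.0) + (0.7)·(0.0) + 0.2 = 0.2

0.2


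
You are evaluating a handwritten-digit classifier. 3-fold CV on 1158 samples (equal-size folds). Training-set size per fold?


Fold size = 1158/3 = 386
Training per fold = 1158 - 386 = 772

772


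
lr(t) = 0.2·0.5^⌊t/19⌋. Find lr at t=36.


n_drops = ⌊36/19⌋ = 1
lr = 0.2·0.5^1 = 0.2·0.5 = 0.1

0.1


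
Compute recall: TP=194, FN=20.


Recall = TP/(TP+FN)
= 194/(194+20)
= 194/214 = 90.65%

90.65%


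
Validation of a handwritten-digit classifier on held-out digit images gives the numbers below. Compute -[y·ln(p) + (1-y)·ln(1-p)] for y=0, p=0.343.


BCE = -[y·ln(p) + (1-y)·ln(1-p)]
= -0 - 1·ln(1-0.343)
= -ln(0.657) = 0.4201

0.4201


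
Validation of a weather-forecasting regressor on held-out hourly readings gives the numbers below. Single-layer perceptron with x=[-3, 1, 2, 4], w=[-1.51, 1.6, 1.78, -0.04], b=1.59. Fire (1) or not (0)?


z = (-3)·(-1.51) + (1)·(1.6) + (2)·(1.78) + (4)·(-0.04) + 1.59
  = 11.12
step(z) = 1 (z≥0)

1


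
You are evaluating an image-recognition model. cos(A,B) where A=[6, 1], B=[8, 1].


A·B = 6·8 + 1·1 = 49
‖A‖ = √37 = 6.0828, ‖B‖ = √65 = 8.0623
cos = 49/(√37·√65) = 49/√2405 = 0.9992

0.9992


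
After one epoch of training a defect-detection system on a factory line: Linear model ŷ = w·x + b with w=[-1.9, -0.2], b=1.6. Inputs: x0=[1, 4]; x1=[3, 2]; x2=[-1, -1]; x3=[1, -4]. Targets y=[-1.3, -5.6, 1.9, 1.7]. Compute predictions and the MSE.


ŷ0 = (-1.9)·(1) + (-0.2)·(4) + 1.6 = -1.1
ŷ1 = (-1.9)·(3) + (-0.2)·(2) + 1.6 = -4.5
ŷ2 = (-1.9)·(-1) + (-0.2)·(-1) + 1.6 = 3.7
ŷ3 = (-1.9)·(1) + (-0.2)·(-4) + 1.6 = 0.5
errors² = [0.04, 1.21, 3.24, 1.44]
MSE = 5.9300/4 = 1.4825

1.4825


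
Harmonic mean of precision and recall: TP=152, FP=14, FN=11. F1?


Precision = 152/166 = 0.9157
Recall = 152/163 = 0.9325
F1 = 2·P·R/(P+R) = 2·TP/(2·TP+FP+FN) = 304/(304+14+11) = 304/329 = 0.924

0.924


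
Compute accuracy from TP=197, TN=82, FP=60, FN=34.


Accuracy = (TP+TN)/(TP+TN+FP+FN)
= (197+82)/(373)
= 279/373 = 74.8%

74.8%


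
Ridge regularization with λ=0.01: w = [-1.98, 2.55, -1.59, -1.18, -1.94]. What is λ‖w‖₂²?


‖w‖₂² = (-1.98)² + (2.55)² + (-1.59)² + (-1.18)² + (-1.94)²
     = 3.9204 + 6.5025 + 2.5281 + 1.3924 + 3.7636
     = 18.107
λ·‖w‖₂² = 0.01·18.107 = 0.18107

0.18107


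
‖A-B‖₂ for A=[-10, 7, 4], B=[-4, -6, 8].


d = √((-10+ 4)² + (7+ 6)² + (4-8)²)
  = √(36 + 169 + 16)
  = √221 = 14.8661

14.8661


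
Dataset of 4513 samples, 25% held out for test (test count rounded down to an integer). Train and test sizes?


Test = ⌊4513·25/100⌋ = 1128
Train = 4513 - 1128 = 3385

Train: 3385, Test: 1128


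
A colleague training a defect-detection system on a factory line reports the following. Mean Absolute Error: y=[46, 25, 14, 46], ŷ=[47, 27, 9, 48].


Absolute errors: |46-47|=1, |25-27|=2, |14-9|=5, |46-48|=2
Sum = 10
MAE = 10/4 = 5/2

5/2


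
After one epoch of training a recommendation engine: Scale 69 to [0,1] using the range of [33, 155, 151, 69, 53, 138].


min=33, max=155
(69-33)/(155-33) = 36/122 = 0.2951

0.2951


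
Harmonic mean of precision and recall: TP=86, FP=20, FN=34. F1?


Precision = 86/106 = 0.8113
Recall = 86/120 = 0.7167
F1 = 2·P·R/(P+R) = 2·TP/(2·TP+FP+FN) = 172/(172+20+34) = 172/226 = 0.7611

0.7611


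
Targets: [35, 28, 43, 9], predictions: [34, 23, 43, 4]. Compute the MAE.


Absolute errors: |35-34|=1, |28-23|=5, |43-43|=0, |9-4|=5
Sum = 11
MAE = 11/4 = 11/4

11/4


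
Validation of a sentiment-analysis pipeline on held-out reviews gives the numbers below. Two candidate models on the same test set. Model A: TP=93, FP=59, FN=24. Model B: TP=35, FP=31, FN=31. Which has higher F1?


Model A: P=93/152=0.6118, R=93/117=0.7949, F1=2PR/(P+R)=2TP/(2TP+FP+FN)=186/269=0.6914
Model B: P=35/66=0.5303, R=35/66=0.5303, F1=2PR/(P+R)=2TP/(2TP+FP+FN)=70/132=0.5303
0.6914 > 0.5303 → Model A

Model A


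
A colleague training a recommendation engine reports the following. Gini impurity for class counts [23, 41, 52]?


Probabilities: [23/116, 41/116, 52/116] ≈ [0.1983, 0.3534, 0.4483]
Σpᵢ² = (529 + 1681 + 2704)/116² = 4914/13456
Gini = 1 - Σpᵢ² = 1 - 4914/13456 = 0.6348

0.6348


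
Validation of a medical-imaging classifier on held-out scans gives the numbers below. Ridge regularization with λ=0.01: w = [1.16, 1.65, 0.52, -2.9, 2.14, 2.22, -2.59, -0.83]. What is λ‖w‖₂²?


‖w‖₂² = (1.16)² + (1.65)² + (0.52)² + (-2.9)² + (2.14)² + (2.22)² + (-2.59)² + (-0.83)²
     = 1.3456 + 2.7225 + 0.2704 + 8.41 + 4.5796 + 4.9284 + 6.7081 + 0.6889
     = 29.6535
λ·‖w‖₂² = 0.01·29.6535 = 0.296535

0.296535


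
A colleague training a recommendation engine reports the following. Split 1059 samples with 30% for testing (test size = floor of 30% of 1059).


Test = ⌊1059·30/100⌋ = 317
Train = 1059 - 317 = 742

Train: 742, Test: 317


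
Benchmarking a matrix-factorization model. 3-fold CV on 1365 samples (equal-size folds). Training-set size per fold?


Fold size = 1365/3 = 455
Training per fold = 1365 - 455 = 910

910


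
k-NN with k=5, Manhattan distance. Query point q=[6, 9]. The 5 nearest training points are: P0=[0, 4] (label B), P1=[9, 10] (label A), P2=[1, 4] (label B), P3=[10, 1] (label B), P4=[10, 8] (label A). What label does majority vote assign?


d(q,P0) = 11  (label B)
d(q,P1) = 4  (label A)
d(q,P2) = 10  (label B)
d(q,P3) = 12  (label B)
d(q,P4) = 5  (label A)
Votes: A=2, B=3
Majority → B

B


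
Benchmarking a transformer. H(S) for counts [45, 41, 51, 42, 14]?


Probabilities: [45/193, 41/193, 51/193, 42/193, 14/193] ≈ [0.2332, 0.2124, 0.2642, 0.2176, 0.0725]
H = -((45/193)·log₂(45/193) + (41/193)·log₂(41/193) + (51/193)·log₂(51/193) + (42/193)·log₂(42/193) + (14/193)·log₂(14/193))
  = 2.2253 bits

2.2253 bits


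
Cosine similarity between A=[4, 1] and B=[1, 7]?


A·B = 4·1 + 1·7 = 11
‖A‖ = √17 = 4.1231, ‖B‖ = √50 = 7.0711
cos = 11/(√17·√50) = 11/√850 = 0.3773

0.3773


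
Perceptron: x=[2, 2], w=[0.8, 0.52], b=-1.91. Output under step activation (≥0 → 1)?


z = (2)·(0.8) + (2)·(0.52) - 1.91
  = 0.73
step(z) = 1 (z≥0)

1


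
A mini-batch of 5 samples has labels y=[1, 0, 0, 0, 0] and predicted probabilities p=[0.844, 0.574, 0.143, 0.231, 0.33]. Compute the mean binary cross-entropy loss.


L[0] = -ln(0.844) = 0.1696
L[1] = -ln(1-0.574) = -ln(0.426) = 0.8533
L[2] = -ln(1-0.143) = -ln(0.857) = 0.1543
L[3] = -ln(1-0.231) = -ln(0.769) = 0.2627
L[4] = -ln(1-0.33) = -ln(0.67) = 0.4005
mean = (0.1696 + 0.8533 + 0.1543 + 0.2627 + 0.4005)/5 = 0.3681

0.3681


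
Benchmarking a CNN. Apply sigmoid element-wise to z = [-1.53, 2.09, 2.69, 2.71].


σ(-1.53) = 1/(1+e^1.53) = 0.178
σ(2.09) = 1/(1+e^-2.09) = 0.8899
σ(2.69) = 1/(1+e^-2.69) = 0.9364
σ(2.71) = 1/(1+e^-2.71) = 0.9376
result = [0.178, 0.8899, 0.9364, 0.9376]

[0.178, 0.8899, 0.9364, 0.9376]


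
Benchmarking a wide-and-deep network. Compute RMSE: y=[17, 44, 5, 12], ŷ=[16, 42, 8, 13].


MSE = 15/4 = 3.75
RMSE = √(15/4) = 1.9365

1.9365


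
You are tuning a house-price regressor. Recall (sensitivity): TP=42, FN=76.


Recall = TP/(TP+FN)
= 42/(42+76)
= 42/118 = 35.59%

35.59%


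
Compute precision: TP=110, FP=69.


Precision = TP/(TP+FP)
= 110/(110+69)
= 110/179 = 61.45%

61.45%


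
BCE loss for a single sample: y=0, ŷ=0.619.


BCE = -[y·ln(p) + (1-y)·ln(1-p)]
= -0 - 1·ln(1-0.619)
= -ln(0.381) = 0.965

0.965


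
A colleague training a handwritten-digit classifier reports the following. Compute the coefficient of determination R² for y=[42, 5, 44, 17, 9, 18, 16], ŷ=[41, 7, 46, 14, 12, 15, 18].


ȳ = 21.5714
SS_res = Σ(y-ŷ)² = 40
SS_tot = Σ(y-ȳ)² = 1417.71
R² = 1 - SS_res/SS_tot = 1 - 0.0282 = 0.9718

0.9718


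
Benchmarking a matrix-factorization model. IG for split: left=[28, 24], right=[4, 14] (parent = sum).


Parent = [32, 38], H_parent = 0.9947
H_left = 0.9957 (n=52), H_right = 0.7642 (n=18)
H_children = (52/70)·0.9957 + (18/70)·0.7642 = 0.9362
IG = 0.9947 - 0.9362 = 0.0585

0.0585
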